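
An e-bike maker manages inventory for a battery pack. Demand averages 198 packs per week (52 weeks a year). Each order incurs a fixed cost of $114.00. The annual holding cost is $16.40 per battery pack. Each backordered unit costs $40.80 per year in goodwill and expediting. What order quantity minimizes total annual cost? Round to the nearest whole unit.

Q* ≈ 448 packs

Annual demand D = 198 × 52 = 10,296.
With planned backorders, Q* = √(2DS/H) · √((H+B)/B).
√(2DS/H) = √(2 × 10,296 × 114 / 16.4) = 378.338.
√((H+B)/B) = √((16.4+40.8)/40.8) = 1.1840.
Q* ≈ 447.969.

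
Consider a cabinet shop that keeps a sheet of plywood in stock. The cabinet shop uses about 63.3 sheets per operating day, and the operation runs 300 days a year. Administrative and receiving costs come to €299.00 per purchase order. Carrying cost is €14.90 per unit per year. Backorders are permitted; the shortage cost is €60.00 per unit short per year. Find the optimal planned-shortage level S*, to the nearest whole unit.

S* ≈ 194 sheets

Annual demand D = 63.3 × 300 = 18,990.
With planned backorders, Q* = √(2DS/H) · √((H+B)/B).
√(2DS/H) = √(2 × 18,990 × 299 / 14.9) = 873.011.
√((H+B)/B) = √((14.9+60)/60) = 1.1173.
Q* ≈ 975.406.
S* = Q* · H/(H+B) = 975.406 × 14.9/74.9 ≈ 194.039.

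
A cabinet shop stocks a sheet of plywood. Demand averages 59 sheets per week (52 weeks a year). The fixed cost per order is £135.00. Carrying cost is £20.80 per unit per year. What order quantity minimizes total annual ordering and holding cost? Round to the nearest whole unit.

Annual demand D = 59 × 52 = 3,068.
EOQ = √(2DS / H) = √(2 × 3,068 × 135 / 20.8).
= √(828,360 / 20.8) = √39,825 ≈ 199.562.

Q* ≈ 200 sheets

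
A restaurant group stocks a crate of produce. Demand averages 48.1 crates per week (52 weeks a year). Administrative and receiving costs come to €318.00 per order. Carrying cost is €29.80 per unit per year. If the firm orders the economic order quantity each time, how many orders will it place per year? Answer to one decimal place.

N ≈ 10.8 orders per year

Annual demand D = 48.1 × 52 = 2,501.2.
Q* = √(2DS/H) = √(2 × 2,501.2 × 318 / 29.8) ≈ 231.04.
Orders per year = D / Q* = 2,501.2 / 231.04 ≈ 10.826.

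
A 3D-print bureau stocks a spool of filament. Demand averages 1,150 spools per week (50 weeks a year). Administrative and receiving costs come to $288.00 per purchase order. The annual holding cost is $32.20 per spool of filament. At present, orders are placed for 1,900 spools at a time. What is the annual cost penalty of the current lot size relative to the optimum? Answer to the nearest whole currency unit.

Annual demand D = 1,150 × 50 = 57,500.
EOQ = √(2DS/H) = √(2 × 57,500 × 288 / 32.2) ≈ 1014.19.
Cost at Q* = (D/Q*)S + (Q*/2)H = √(2DSH) ≈ $32,656.76.
Cost at Q = 1,900: (57,500/1,900)×288 + (1,900/2)×32.2 = $8,715.79 + $30,590.00 = $39,305.79.
Excess = $39,305.79 − $32,656.76 = $6,649.03.

Extra cost ≈ $6,649 per year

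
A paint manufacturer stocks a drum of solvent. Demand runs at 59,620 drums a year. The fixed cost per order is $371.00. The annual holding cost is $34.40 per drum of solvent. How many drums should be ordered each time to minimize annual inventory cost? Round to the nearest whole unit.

EOQ = √(2DS / H) = √(2 × 59,620 × 371 / 34.4).
= √(44,238,040 / 34.4) = √1,285,989.5349 ≈ 1134.015.

Q* ≈ 1,134 drums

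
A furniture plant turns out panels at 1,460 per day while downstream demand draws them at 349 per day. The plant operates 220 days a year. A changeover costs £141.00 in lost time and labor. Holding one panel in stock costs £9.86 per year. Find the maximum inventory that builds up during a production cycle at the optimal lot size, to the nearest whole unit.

Annual demand D = 349 × 220 = 76,780.
Production build-up factor (1 − d/p) = 1 − 349/1,460 = 0.7610.
Q* = √(2DS / (H(1 − d/p))) = √(2 × 76,780 × 141 / (9.86 × 0.7610)).
= √(21,651,960 / 7.5031) ≈ 1698.750.
Maximum inventory = Q*(1 − d/p) = 1698.750 × 0.7610 ≈ 1292.679.

I_max ≈ 1,293 panels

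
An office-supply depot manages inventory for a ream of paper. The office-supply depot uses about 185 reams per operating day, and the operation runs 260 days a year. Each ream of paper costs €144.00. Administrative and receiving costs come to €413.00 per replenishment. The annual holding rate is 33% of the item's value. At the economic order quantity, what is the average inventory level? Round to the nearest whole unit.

Average inventory ≈ 457 reams

Annual demand D = 185 × 260 = 48,100.
Holding cost H = 0.33 × €144.00 = €47.5200 per unit per year.
The optimal lot size = √(2DS/H) = √(2 × 48,100 × 413 / 47.52) ≈ 914.38.
Average inventory = Q*/2 ≈ 914.38 / 2 = 457.188.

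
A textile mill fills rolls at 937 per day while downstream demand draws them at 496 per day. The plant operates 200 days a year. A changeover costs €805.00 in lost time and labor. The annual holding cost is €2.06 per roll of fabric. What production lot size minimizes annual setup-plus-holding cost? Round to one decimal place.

Annual demand D = 496 × 200 = 99,200.
Production build-up factor (1 − d/p) = 1 − 496/937 = 0.4707.
Q* = √(2DS / (H(1 − d/p))) = √(2 × 99,200 × 805 / (2.06 × 0.4707)).
= √(159,712,000 / 0.9695) ≈ 12834.698.

Q* ≈ 12,834.7 rolls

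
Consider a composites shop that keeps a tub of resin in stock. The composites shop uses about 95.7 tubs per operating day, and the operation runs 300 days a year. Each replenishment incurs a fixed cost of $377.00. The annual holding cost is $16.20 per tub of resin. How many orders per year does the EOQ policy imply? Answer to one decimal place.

Annual demand D = 95.7 × 300 = 28,710.
Q* = √(2DS/H) = √(2 × 28,710 × 377 / 16.2) ≈ 1155.97.
Orders per year = D / Q* = 28,710 / 1155.97 ≈ 24.836.

N ≈ 24.8 orders per year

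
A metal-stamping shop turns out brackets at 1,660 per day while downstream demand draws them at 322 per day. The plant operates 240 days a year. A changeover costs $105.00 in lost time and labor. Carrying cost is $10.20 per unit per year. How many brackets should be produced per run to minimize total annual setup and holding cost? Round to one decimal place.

Annual demand D = 322 × 240 = 77,280.
Production build-up factor (1 − d/p) = 1 − 322/1,660 = 0.8060.
Q* = √(2DS / (H(1 − d/p))) = √(2 × 77,280 × 105 / (10.2 × 0.8060)).
= √(16,228,800 / 8.2214) ≈ 1404.977.

Q* ≈ 1,405.0 brackets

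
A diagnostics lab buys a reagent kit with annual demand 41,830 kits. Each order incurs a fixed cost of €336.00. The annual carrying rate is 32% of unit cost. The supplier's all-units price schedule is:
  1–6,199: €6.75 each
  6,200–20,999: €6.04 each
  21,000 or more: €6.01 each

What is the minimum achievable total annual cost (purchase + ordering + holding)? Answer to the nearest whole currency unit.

Holding cost per unit per year at price C is H = 0.32·C.
Candidates are each tier's EOQ (if it falls in that tier) and each price-break quantity.
EOQ at €6.75 = 3607.5 (feasible in tier 1): TC = 41,830×€6.75 + (41,830/3607.5)×336 + (3607.5/2)×0.32×€6.75 = €290,144.62.
EOQ at €6.04 = 3813.6 < 6200, so use break Q=6200: TC = 41,830×€6.04 + (41,830/6200.0)×336 + (6200.0/2)×0.32×€6.04 = €260,911.80.
EOQ at €6.01 = 3823.1 < 21000, so use break Q=21000: TC = 41,830×€6.01 + (41,830/21000.0)×336 + (21000.0/2)×0.32×€6.01 = €272,261.18.
Lowest total cost among the candidates is at Q = 6200.0.

TC* ≈ €260,912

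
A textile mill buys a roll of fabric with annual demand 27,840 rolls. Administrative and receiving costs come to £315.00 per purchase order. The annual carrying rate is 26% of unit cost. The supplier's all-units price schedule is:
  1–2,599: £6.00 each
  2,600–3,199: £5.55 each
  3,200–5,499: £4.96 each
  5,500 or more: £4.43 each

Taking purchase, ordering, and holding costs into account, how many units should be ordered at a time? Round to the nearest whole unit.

Holding cost per unit per year at price C is H = 0.26·C.
For each price level, check whether its EOQ is feasible; otherwise the best quantity at that price is the breakpoint.
Tier 1 (£6.00): EOQ = 3353.1 exceeds tier's upper bound 2599, so this tier is dominated.
Tier 2 (£5.55): EOQ = 3486.4 exceeds tier's upper bound 3199, so this tier is dominated.
EOQ at £4.96 = 3687.9 (feasible in tier 3): TC = 27,840×£4.96 + (27,840/3687.9)×315 + (3687.9/2)×0.26×£4.96 = £142,842.30.
EOQ at £4.43 = 3902.3 < 5500, so use break Q=5500: TC = 27,840×£4.43 + (27,840/5500.0)×315 + (5500.0/2)×0.26×£4.43 = £128,093.12.
Lowest total cost is £128,093.12 at Q = 5500.0.

Q* ≈ 5,500 rolls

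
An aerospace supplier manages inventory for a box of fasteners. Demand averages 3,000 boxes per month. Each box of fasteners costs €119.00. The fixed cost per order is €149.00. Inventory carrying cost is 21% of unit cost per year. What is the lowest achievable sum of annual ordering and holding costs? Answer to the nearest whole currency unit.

Annual demand D = 3,000 × 12 = 36,000.
Holding cost H = 0.21 × €119.00 = €24.9900 per unit per year.
Q* = √(2DS/H) = √(2 × 36,000 × 149 / 24.99) ≈ 655.20.
At Q*, ordering cost (D/Q*)S equals holding cost (Q*/2)H, each = √(DSH/2).
Minimum total = √(2DSH) = √(2 × 36,000 × 149 × 24.99) ≈ 16373.537.

TC* ≈ €16,374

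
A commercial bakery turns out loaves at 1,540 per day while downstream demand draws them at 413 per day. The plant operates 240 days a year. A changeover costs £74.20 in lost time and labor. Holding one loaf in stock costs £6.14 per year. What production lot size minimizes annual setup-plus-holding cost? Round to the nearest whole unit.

Q* ≈ 1,809 loaves

Annual demand D = 413 × 240 = 99,120.
Production build-up factor (1 − d/p) = 1 − 413/1,540 = 0.7318.
Q* = √(2DS / (H(1 − d/p))) = √(2 × 99,120 × 74.2 / (6.14 × 0.7318)).
= √(14,709,408 / 4.4934) ≈ 1809.305.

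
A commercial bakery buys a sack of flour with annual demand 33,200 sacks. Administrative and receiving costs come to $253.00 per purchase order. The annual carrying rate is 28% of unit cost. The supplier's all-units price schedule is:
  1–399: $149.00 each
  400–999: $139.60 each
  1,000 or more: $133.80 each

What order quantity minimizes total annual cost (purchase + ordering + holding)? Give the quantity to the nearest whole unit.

Q* ≈ 1,000 sacks

Holding cost per unit per year at price C is H = 0.28·C.
Evaluate total cost at each tier's feasible EOQ or, if the EOQ is below the tier, at the tier's minimum quantity.
Tier 1 ($149.00): EOQ = 634.6 exceeds tier's upper bound 399, so this tier is dominated.
EOQ at $139.60 = 655.6 (feasible in tier 2): TC = 33,200×$139.60 + (33,200/655.6)×253 + (655.6/2)×0.28×$139.60 = $4,660,345.13.
EOQ at $133.80 = 669.6 < 1000, so use break Q=1000: TC = 33,200×$133.80 + (33,200/1000.0)×253 + (1000.0/2)×0.28×$133.80 = $4,469,291.60.
Lowest total cost is $4,469,291.60 at Q = 1000.0.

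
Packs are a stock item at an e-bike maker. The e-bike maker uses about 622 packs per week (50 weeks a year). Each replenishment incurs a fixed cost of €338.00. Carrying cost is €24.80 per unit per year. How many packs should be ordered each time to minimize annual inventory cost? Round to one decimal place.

Annual demand D = 622 × 50 = 31,100.
EOQ = √(2DS / H) = √(2 × 31,100 × 338 / 24.8).
= √(21,023,600 / 24.8) = √847,725.8065 ≈ 920.720.

Q* ≈ 920.7 packs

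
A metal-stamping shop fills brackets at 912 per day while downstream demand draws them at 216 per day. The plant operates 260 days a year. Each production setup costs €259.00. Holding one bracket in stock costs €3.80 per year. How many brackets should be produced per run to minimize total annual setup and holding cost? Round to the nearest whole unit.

Q* ≈ 3,167 brackets

Annual demand D = 216 × 260 = 56,160.
Production build-up factor (1 − d/p) = 1 − 216/912 = 0.7632.
Q* = √(2DS / (H(1 − d/p))) = √(2 × 56,160 × 259 / (3.8 × 0.7632)).
= √(29,090,880 / 2.9) ≈ 3167.229.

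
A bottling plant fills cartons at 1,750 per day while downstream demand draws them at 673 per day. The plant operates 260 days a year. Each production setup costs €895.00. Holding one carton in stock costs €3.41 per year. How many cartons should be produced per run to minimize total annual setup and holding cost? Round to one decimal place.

Annual demand D = 673 × 260 = 174,980.
Production build-up factor (1 − d/p) = 1 − 673/1,750 = 0.6154.
Q* = √(2DS / (H(1 − d/p))) = √(2 × 174,980 × 895 / (3.41 × 0.6154)).
= √(313,214,200 / 2.0986) ≈ 12216.722.

Q* ≈ 12,216.7 cartons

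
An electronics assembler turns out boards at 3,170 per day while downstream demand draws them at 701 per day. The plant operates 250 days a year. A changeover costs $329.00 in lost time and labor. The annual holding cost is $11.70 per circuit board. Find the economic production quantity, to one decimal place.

Annual demand D = 701 × 250 = 175,250.
Production build-up factor (1 − d/p) = 1 − 701/3,170 = 0.7789.
Q* = √(2DS / (H(1 − d/p))) = √(2 × 175,250 × 329 / (11.7 × 0.7789)).
= √(115,314,500 / 9.1127) ≈ 3557.281.

Q* ≈ 3,557.3 boards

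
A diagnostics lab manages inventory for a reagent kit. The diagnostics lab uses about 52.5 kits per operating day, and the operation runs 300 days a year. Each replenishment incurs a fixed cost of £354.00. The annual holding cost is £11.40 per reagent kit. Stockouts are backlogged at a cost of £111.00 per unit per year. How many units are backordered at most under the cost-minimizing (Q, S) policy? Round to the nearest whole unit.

Annual demand D = 52.5 × 300 = 15,750.
With planned backorders, Q* = √(2DS/H) · √((H+B)/B).
√(2DS/H) = √(2 × 15,750 × 354 / 11.4) = 989.019.
√((H+B)/B) = √((11.4+111)/111) = 1.0501.
Q* ≈ 1038.565.
S* = Q* · H/(H+B) = 1038.565 × 11.4/122.4 ≈ 96.729.

S* ≈ 97 kits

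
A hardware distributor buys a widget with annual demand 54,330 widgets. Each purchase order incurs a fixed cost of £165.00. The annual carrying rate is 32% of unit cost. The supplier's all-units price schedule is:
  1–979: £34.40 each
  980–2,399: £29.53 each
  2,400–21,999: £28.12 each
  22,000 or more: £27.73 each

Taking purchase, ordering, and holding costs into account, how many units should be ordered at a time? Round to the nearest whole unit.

Q* ≈ 2,400 widgets

Holding cost per unit per year at price C is H = 0.32·C.
Candidates are each tier's EOQ (if it falls in that tier) and each price-break quantity.
Tier 1 (£34.40): EOQ = 1276.2 exceeds tier's upper bound 979, so this tier is dominated.
EOQ at £29.53 = 1377.4 (feasible in tier 2): TC = 54,330×£29.53 + (54,330/1377.4)×165 + (1377.4/2)×0.32×£29.53 = £1,617,381.08.
EOQ at £28.12 = 1411.5 < 2400, so use break Q=2400: TC = 54,330×£28.12 + (54,330/2400.0)×165 + (2400.0/2)×0.32×£28.12 = £1,542,292.87.
EOQ at £27.73 = 1421.4 < 22000, so use break Q=22000: TC = 54,330×£27.73 + (54,330/22000.0)×165 + (22000.0/2)×0.32×£27.73 = £1,604,587.98.
Lowest total cost is £1,542,292.87 at Q = 2400.0.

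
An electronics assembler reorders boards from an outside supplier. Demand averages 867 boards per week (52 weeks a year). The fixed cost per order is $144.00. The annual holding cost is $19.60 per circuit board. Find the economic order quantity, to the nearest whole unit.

Annual demand D = 867 × 52 = 45,084.
EOQ = √(2DS / H) = √(2 × 45,084 × 144 / 19.6).
= √(12,984,192 / 19.6) = √662,458.7755 ≈ 813.916.

Q* ≈ 814 boards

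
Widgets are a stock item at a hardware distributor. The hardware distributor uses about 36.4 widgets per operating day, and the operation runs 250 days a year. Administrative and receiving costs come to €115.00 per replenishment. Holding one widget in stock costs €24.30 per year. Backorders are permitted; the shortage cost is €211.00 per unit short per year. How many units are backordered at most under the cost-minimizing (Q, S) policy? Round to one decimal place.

Annual demand D = 36.4 × 250 = 9,100.
With planned backorders, Q* = √(2DS/H) · √((H+B)/B).
√(2DS/H) = √(2 × 9,100 × 115 / 24.3) = 293.482.
√((H+B)/B) = √((24.3+211)/211) = 1.0560.
Q* ≈ 309.921.
S* = Q* · H/(H+B) = 309.921 × 24.3/235.3 ≈ 32.006.

S* ≈ 32.0 widgets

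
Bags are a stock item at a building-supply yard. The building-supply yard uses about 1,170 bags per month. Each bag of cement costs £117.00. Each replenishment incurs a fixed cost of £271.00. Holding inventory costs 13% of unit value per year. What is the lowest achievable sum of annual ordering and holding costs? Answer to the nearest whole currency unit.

TC* ≈ £10,758

Annual demand D = 1,170 × 12 = 14,040.
Holding cost H = 0.13 × £117.00 = £15.2100 per unit per year.
Q* = √(2DS/H) = √(2 × 14,040 × 271 / 15.21) ≈ 707.32.
At the optimum the two cost components are equal, so total cost = 2·(Q*/2)H = Q*·H.
Minimum total = √(2DSH) = √(2 × 14,040 × 271 × 15.21) ≈ 10758.403.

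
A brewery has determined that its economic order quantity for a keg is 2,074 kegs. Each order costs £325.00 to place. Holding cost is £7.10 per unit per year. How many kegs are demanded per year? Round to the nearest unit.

The basic EOQ model gives Q* = √(2DS/H); rearrange for the unknown.
From Q* = √(2DS/H): D = Q*²H / (2S) = 2,074² × 7.1 / (2 × 325) = 46985.353.

D ≈ 46,985 kegs per year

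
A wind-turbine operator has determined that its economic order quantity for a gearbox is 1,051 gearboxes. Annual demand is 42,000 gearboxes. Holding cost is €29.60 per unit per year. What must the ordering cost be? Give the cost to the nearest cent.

Squaring Q* = √(2DS/H) gives Q*² = 2DS/H.
From Q* = √(2DS/H): S = Q*²H / (2D) = 1,051² × 29.6 / (2 × 42,000) = 389.2404.

S ≈ €389.24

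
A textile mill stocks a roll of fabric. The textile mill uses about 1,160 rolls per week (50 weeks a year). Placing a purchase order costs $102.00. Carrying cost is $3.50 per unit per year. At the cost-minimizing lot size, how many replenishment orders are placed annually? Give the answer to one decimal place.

Annual demand D = 1,160 × 50 = 58,000.
The optimal lot size = √(2DS/H) = √(2 × 58,000 × 102 / 3.5) ≈ 1838.63.
Orders per year = D / Q* = 58,000 / 1838.63 ≈ 31.545.

N ≈ 31.5 orders per year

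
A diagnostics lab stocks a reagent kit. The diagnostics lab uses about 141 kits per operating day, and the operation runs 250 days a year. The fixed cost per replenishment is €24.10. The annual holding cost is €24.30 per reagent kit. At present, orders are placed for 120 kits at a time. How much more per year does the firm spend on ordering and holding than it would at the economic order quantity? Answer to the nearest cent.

Extra cost ≈ €2,111.89 per year

Annual demand D = 141 × 250 = 35,250.
EOQ = √(2DS/H) = √(2 × 35,250 × 24.1 / 24.3) ≈ 264.42.
Cost at Q* = (D/Q*)S + (Q*/2)H = √(2DSH) ≈ €6,425.49.
Cost at Q = 120: (35,250/120)×24.1 + (120/2)×24.3 = €7,079.38 + €1,458.00 = €8,537.38.
Excess = €8,537.38 − €6,425.49 = €2,111.89.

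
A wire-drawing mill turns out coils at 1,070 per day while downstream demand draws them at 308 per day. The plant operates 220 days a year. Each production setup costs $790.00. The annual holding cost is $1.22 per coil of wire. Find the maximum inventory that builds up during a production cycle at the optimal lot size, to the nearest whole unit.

I_max ≈ 7,905 coils

Annual demand D = 308 × 220 = 67,760.
Production build-up factor (1 − d/p) = 1 − 308/1,070 = 0.7121.
Q* = √(2DS / (H(1 − d/p))) = √(2 × 67,760 × 790 / (1.22 × 0.7121)).
= √(107,060,800 / 0.8688) ≈ 11100.684.
Maximum inventory = Q*(1 − d/p) = 11100.684 × 0.7121 ≈ 7905.347.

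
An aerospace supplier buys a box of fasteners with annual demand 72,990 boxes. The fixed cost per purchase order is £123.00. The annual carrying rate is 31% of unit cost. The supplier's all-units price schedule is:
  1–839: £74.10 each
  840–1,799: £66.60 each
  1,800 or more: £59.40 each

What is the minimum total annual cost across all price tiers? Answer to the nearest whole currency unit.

TC* ≈ £4,357,166

Holding cost per unit per year at price C is H = 0.31·C.
For each price level, check whether its EOQ is feasible; otherwise the best quantity at that price is the breakpoint.
Tier 1 (£74.10): EOQ = 884.1 exceeds tier's upper bound 839, so this tier is dominated.
EOQ at £66.60 = 932.6 (feasible in tier 2): TC = 72,990×£66.60 + (72,990/932.6)×123 + (932.6/2)×0.31×£66.60 = £4,880,387.83.
EOQ at £59.40 = 987.5 < 1800, so use break Q=1800: TC = 72,990×£59.40 + (72,990/1800.0)×123 + (1800.0/2)×0.31×£59.40 = £4,357,166.25.
Lowest total cost among the candidates is at Q = 1800.0.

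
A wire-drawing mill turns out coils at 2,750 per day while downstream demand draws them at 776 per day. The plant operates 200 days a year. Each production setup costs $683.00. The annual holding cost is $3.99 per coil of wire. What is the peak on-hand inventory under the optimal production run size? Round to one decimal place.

I_max ≈ 6,175.8 coils

Annual demand D = 776 × 200 = 155,200.
Production build-up factor (1 − d/p) = 1 − 776/2,750 = 0.7178.
Q* = √(2DS / (H(1 − d/p))) = √(2 × 155,200 × 683 / (3.99 × 0.7178)).
= √(212,003,200 / 2.8641) ≈ 8603.547.
Maximum inventory = Q*(1 − d/p) = 8603.547 × 0.7178 ≈ 6175.782.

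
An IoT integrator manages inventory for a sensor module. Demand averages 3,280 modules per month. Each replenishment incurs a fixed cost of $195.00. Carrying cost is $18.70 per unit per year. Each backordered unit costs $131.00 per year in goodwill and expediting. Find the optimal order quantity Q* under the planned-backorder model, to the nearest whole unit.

Annual demand D = 3,280 × 12 = 39,360.
With planned backorders, Q* = √(2DS/H) · √((H+B)/B).
√(2DS/H) = √(2 × 39,360 × 195 / 18.7) = 906.023.
√((H+B)/B) = √((18.7+131)/131) = 1.0690.
Q* ≈ 968.533.

Q* ≈ 969 modules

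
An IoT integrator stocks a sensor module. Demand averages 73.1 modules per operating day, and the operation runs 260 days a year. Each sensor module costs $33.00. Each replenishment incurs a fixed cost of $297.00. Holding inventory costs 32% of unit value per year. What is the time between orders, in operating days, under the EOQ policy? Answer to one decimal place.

T ≈ 14.1 days

Annual demand D = 73.1 × 260 = 19,006.
Holding cost H = 0.32 × $33.00 = $10.5600 per unit per year.
The optimal lot size = √(2DS/H) = √(2 × 19,006 × 297 / 10.56) ≈ 1033.97.
Cycle time = Q*/D × 260 = 1033.97 / 19,006 × 260 ≈ 14.145 days.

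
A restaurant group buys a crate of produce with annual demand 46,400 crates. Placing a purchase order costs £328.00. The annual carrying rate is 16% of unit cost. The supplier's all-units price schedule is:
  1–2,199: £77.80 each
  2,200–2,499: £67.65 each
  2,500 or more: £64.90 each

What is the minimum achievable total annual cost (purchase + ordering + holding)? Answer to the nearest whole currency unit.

Holding cost per unit per year at price C is H = 0.16·C.
Evaluate total cost at each tier's feasible EOQ or, if the EOQ is below the tier, at the tier's minimum quantity.
EOQ at £77.80 = 1563.7 (feasible in tier 1): TC = 46,400×£77.80 + (46,400/1563.7)×328 + (1563.7/2)×0.16×£77.80 = £3,629,385.28.
EOQ at £67.65 = 1676.9 < 2200, so use break Q=2200: TC = 46,400×£67.65 + (46,400/2200.0)×328 + (2200.0/2)×0.16×£67.65 = £3,157,784.22.
EOQ at £64.90 = 1712.1 < 2500, so use break Q=2500: TC = 46,400×£64.90 + (46,400/2500.0)×328 + (2500.0/2)×0.16×£64.90 = £3,030,427.68.
Lowest total cost among the candidates is at Q = 2500.0.

TC* ≈ £3,030,428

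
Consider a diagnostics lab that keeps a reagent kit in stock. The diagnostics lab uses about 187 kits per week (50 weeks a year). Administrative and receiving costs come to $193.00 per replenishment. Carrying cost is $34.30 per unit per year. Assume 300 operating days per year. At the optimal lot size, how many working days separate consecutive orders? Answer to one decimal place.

T ≈ 10.4 days

Annual demand D = 187 × 50 = 9,350.
EOQ = √(2DS/H) = √(2 × 9,350 × 193 / 34.3) ≈ 324.38.
Cycle time = Q*/D × 300 = 324.38 / 9,350 × 300 ≈ 10.408 days.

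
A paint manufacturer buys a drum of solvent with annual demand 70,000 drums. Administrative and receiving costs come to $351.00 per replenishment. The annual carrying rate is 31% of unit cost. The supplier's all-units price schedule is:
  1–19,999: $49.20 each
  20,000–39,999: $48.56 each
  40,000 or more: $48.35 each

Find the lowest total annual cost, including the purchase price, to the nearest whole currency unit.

Holding cost per unit per year at price C is H = 0.31·C.
For each price level, check whether its EOQ is feasible; otherwise the best quantity at that price is the breakpoint.
EOQ at $49.20 = 1795.0 (feasible in tier 1): TC = 70,000×$49.20 + (70,000/1795.0)×351 + (1795.0/2)×0.31×$49.20 = $3,471,376.69.
EOQ at $48.56 = 1806.7 < 20000, so use break Q=20000: TC = 70,000×$48.56 + (70,000/20000.0)×351 + (20000.0/2)×0.31×$48.56 = $3,550,964.50.
EOQ at $48.35 = 1810.7 < 40000, so use break Q=40000: TC = 70,000×$48.35 + (70,000/40000.0)×351 + (40000.0/2)×0.31×$48.35 = $3,684,884.25.
Lowest total cost among the candidates is at Q = 1795.0.

TC* ≈ $3,471,377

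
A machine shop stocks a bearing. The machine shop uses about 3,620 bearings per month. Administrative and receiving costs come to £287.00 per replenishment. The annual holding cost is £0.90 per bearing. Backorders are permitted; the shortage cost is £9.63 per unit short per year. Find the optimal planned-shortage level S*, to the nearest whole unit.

Annual demand D = 3,620 × 12 = 43,440.
With planned backorders, Q* = √(2DS/H) · √((H+B)/B).
√(2DS/H) = √(2 × 43,440 × 287 / 0.9) = 5263.560.
√((H+B)/B) = √((0.9+9.63)/9.63) = 1.0457.
Q* ≈ 5504.028.
S* = Q* · H/(H+B) = 5504.028 × 0.9/10.53 ≈ 470.430.

S* ≈ 470 bearings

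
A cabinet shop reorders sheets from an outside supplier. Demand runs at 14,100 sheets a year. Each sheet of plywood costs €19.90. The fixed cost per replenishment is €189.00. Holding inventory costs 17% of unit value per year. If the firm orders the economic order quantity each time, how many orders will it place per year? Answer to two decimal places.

Holding cost H = 0.17 × €19.90 = €3.3830 per unit per year.
Q* = √(2DS/H) = √(2 × 14,100 × 189 / 3.383) ≈ 1255.18.
Orders per year = D / Q* = 14,100 / 1255.18 ≈ 11.233.

N ≈ 11.23 orders per year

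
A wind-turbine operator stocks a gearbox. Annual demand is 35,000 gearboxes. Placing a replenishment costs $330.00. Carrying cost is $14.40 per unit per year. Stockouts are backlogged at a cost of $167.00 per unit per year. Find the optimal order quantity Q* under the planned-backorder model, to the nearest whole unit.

With planned backorders, Q* = √(2DS/H) · √((H+B)/B).
√(2DS/H) = √(2 × 35,000 × 330 / 14.4) = 1266.557.
√((H+B)/B) = √((14.4+167)/167) = 1.0422.
Q* ≈ 1320.034.

Q* ≈ 1,320 gearboxes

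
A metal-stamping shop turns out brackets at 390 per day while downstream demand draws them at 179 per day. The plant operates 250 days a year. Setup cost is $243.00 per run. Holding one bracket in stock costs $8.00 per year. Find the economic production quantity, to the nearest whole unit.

Annual demand D = 179 × 250 = 44,750.
Production build-up factor (1 − d/p) = 1 − 179/390 = 0.5410.
Q* = √(2DS / (H(1 − d/p))) = √(2 × 44,750 × 243 / (8 × 0.5410)).
= √(21,748,500 / 4.3282) ≈ 2241.614.

Q* ≈ 2,242 brackets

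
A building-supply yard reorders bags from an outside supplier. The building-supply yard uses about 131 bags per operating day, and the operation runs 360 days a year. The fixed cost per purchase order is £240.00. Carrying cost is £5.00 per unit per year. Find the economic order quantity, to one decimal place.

Q* ≈ 2,127.8 bags

Annual demand D = 131 × 360 = 47,160.
EOQ = √(2DS / H) = √(2 × 47,160 × 240 / 5).
= √(22,636,800 / 5) = √4,527,360 ≈ 2127.759.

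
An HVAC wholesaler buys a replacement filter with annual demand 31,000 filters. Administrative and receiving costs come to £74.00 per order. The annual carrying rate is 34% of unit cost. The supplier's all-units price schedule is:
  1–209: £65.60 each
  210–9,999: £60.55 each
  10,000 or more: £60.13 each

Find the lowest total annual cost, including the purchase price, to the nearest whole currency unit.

Holding cost per unit per year at price C is H = 0.34·C.
For each price level, check whether its EOQ is feasible; otherwise the best quantity at that price is the breakpoint.
Tier 1 (£65.60): EOQ = 453.5 exceeds tier's upper bound 209, so this tier is dominated.
EOQ at £60.55 = 472.1 (feasible in tier 2): TC = 31,000×£60.55 + (31,000/472.1)×74 + (472.1/2)×0.34×£60.55 = £1,886,768.70.
EOQ at £60.13 = 473.7 < 10000, so use break Q=10000: TC = 31,000×£60.13 + (31,000/10000.0)×74 + (10000.0/2)×0.34×£60.13 = £1,966,480.40.
Lowest total cost among the candidates is at Q = 472.1.

TC* ≈ £1,886,769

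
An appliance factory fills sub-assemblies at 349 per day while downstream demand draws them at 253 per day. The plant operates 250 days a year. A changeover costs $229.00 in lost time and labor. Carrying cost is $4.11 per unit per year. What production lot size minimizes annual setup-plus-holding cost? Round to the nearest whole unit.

Q* ≈ 5,062 sub-assemblies

Annual demand D = 253 × 250 = 63,250.
Production build-up factor (1 − d/p) = 1 − 253/349 = 0.2751.
Q* = √(2DS / (H(1 − d/p))) = √(2 × 63,250 × 229 / (4.11 × 0.2751)).
= √(28,968,500 / 1.1305) ≈ 5061.966.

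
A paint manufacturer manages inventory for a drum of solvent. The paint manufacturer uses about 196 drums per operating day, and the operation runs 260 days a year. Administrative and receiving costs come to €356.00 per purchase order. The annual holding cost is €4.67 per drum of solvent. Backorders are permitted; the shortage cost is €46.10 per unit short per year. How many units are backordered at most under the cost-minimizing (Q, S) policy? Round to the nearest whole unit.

Annual demand D = 196 × 260 = 50,960.
With planned backorders, Q* = √(2DS/H) · √((H+B)/B).
√(2DS/H) = √(2 × 50,960 × 356 / 4.67) = 2787.381.
√((H+B)/B) = √((4.67+46.1)/46.1) = 1.0494.
Q* ≈ 2925.158.
S* = Q* · H/(H+B) = 2925.158 × 4.67/50.77 ≈ 269.066.

S* ≈ 269 drums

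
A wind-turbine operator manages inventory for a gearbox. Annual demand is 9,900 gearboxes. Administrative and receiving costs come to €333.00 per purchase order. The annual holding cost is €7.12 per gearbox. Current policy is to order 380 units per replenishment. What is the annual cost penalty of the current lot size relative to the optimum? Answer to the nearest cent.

EOQ = √(2DS/H) = √(2 × 9,900 × 333 / 7.12) ≈ 962.31.
Cost at Q* = (D/Q*)S + (Q*/2)H = √(2DSH) ≈ €6,851.64.
Cost at Q = 380: (9,900/380)×333 + (380/2)×7.12 = €8,675.53 + €1,352.80 = €10,028.33.
Excess = €10,028.33 − €6,851.64 = €3,176.68.

Extra cost ≈ €3,176.68 per year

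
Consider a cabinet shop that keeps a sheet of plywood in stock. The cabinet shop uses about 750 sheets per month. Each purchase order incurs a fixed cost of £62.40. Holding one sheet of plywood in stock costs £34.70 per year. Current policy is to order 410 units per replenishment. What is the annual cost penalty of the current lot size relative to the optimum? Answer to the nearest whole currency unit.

Annual demand D = 750 × 12 = 9,000.
EOQ = √(2DS/H) = √(2 × 9,000 × 62.4 / 34.7) ≈ 179.91.
Cost at Q* = (D/Q*)S + (Q*/2)H = √(2DSH) ≈ £6,243.00.
Cost at Q = 410: (9,000/410)×62.4 + (410/2)×34.7 = £1,369.76 + £7,113.50 = £8,483.26.
Excess = £8,483.26 − £6,243.00 = £2,240.26.

Extra cost ≈ £2,240 per year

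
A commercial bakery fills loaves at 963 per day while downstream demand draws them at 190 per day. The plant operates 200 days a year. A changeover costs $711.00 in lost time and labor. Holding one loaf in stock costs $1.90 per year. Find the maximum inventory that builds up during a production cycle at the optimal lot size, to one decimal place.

Annual demand D = 190 × 200 = 38,000.
Production build-up factor (1 − d/p) = 1 − 190/963 = 0.8027.
Q* = √(2DS / (H(1 − d/p))) = √(2 × 38,000 × 711 / (1.9 × 0.8027)).
= √(54,036,000 / 1.5251) ≈ 5952.346.
Maximum inventory = Q*(1 − d/p) = 5952.346 × 0.8027 ≈ 4777.948.

I_max ≈ 4,777.9 loaves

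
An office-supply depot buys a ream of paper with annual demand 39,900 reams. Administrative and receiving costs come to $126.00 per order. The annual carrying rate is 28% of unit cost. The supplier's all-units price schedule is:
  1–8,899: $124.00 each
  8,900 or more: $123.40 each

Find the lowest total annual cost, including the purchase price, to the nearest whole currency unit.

TC* ≈ $4,966,284

Holding cost per unit per year at price C is H = 0.28·C.
Candidates are each tier's EOQ (if it falls in that tier) and each price-break quantity.
EOQ at $124.00 = 538.1 (feasible in tier 1): TC = 39,900×$124.00 + (39,900/538.1)×126 + (538.1/2)×0.28×$124.00 = $4,966,284.29.
EOQ at $123.40 = 539.4 < 8900, so use break Q=8900: TC = 39,900×$123.40 + (39,900/8900.0)×126 + (8900.0/2)×0.28×$123.40 = $5,077,981.28.
Lowest total cost among the candidates is at Q = 538.1.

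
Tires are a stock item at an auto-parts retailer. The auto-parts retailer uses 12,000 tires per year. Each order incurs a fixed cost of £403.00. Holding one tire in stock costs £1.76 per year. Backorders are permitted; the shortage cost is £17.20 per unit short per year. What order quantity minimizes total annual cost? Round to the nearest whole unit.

With planned backorders, Q* = √(2DS/H) · √((H+B)/B).
√(2DS/H) = √(2 × 12,000 × 403 / 1.76) = 2344.239.
√((H+B)/B) = √((1.76+17.2)/17.2) = 1.0499.
Q* ≈ 2461.256.

Q* ≈ 2,461 tires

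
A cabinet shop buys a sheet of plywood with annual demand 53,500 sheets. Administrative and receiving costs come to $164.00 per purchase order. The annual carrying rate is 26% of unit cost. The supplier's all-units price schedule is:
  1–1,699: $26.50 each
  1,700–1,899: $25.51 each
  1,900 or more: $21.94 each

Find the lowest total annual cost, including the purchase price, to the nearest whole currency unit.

Holding cost per unit per year at price C is H = 0.26·C.
Candidates are each tier's EOQ (if it falls in that tier) and each price-break quantity.
EOQ at $26.50 = 1595.9 (feasible in tier 1): TC = 53,500×$26.50 + (53,500/1595.9)×164 + (1595.9/2)×0.26×$26.50 = $1,428,745.71.
EOQ at $25.51 = 1626.6 < 1700, so use break Q=1700: TC = 53,500×$25.51 + (53,500/1700.0)×164 + (1700.0/2)×0.26×$25.51 = $1,375,583.89.
EOQ at $21.94 = 1753.9 < 1900, so use break Q=1900: TC = 53,500×$21.94 + (53,500/1900.0)×164 + (1900.0/2)×0.26×$21.94 = $1,183,827.07.
Lowest total cost among the candidates is at Q = 1900.0.

TC* ≈ $1,183,827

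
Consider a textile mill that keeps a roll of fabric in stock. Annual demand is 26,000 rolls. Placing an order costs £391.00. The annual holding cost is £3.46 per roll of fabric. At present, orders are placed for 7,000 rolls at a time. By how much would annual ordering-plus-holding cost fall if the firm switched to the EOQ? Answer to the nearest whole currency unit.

Extra cost ≈ £5,175 per year

EOQ = √(2DS/H) = √(2 × 26,000 × 391 / 3.46) ≈ 2424.11.
Cost at Q* = (D/Q*)S + (Q*/2)H = √(2DSH) ≈ £8,387.41.
Cost at Q = 7,000: (26,000/7,000)×391 + (7,000/2)×3.46 = £1,452.29 + £12,110.00 = £13,562.29.
Excess = £13,562.29 − £8,387.41 = £5,174.87.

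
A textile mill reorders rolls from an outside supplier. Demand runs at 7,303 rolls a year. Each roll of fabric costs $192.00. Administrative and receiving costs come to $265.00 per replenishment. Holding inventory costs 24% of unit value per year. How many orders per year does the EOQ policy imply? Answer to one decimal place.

N ≈ 25.2 orders per year

Holding cost H = 0.24 × $192.00 = $46.0800 per unit per year.
Q* = √(2DS/H) = √(2 × 7,303 × 265 / 46.08) ≈ 289.82.
Orders per year = D / Q* = 7,303 / 289.82 ≈ 25.198.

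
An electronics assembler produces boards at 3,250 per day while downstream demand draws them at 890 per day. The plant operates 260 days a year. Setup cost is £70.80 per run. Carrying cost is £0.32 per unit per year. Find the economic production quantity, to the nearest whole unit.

Annual demand D = 890 × 260 = 231,400.
Production build-up factor (1 − d/p) = 1 − 890/3,250 = 0.7262.
Q* = √(2DS / (H(1 − d/p))) = √(2 × 231,400 × 70.8 / (0.32 × 0.7262)).
= √(32,766,240 / 0.2324) ≈ 11874.737.

Q* ≈ 11,875 boards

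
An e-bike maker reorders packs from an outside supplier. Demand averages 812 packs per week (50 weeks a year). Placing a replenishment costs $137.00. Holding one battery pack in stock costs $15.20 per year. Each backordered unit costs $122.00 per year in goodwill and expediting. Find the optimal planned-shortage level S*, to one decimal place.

Annual demand D = 812 × 50 = 40,600.
With planned backorders, Q* = √(2DS/H) · √((H+B)/B).
√(2DS/H) = √(2 × 40,600 × 137 / 15.2) = 855.493.
√((H+B)/B) = √((15.2+122)/122) = 1.0605.
Q* ≈ 907.222.
S* = Q* · H/(H+B) = 907.222 × 15.2/137.2 ≈ 100.509.

S* ≈ 100.5 packs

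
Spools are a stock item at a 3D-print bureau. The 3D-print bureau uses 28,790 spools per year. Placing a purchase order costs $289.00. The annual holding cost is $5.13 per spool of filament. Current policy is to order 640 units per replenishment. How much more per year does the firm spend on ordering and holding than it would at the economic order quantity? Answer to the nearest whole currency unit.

Extra cost ≈ $5,403 per year

EOQ = √(2DS/H) = √(2 × 28,790 × 289 / 5.13) ≈ 1801.05.
Cost at Q* = (D/Q*)S + (Q*/2)H = √(2DSH) ≈ $9,239.39.
Cost at Q = 640: (28,790/640)×289 + (640/2)×5.13 = $13,000.48 + $1,641.60 = $14,642.08.
Excess = $14,642.08 − $9,239.39 = $5,402.69.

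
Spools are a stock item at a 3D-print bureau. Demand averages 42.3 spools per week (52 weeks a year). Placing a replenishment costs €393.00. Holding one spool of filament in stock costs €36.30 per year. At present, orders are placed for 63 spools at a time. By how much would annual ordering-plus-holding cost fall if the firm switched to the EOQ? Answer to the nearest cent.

Annual demand D = 42.3 × 52 = 2,199.6.
EOQ = √(2DS/H) = √(2 × 2,199.6 × 393 / 36.3) ≈ 218.24.
Cost at Q* = (D/Q*)S + (Q*/2)H = √(2DSH) ≈ €7,922.03.
Cost at Q = 63: (2,199.6/63)×393 + (63/2)×36.3 = €13,721.31 + €1,143.45 = €14,864.76.
Excess = €14,864.76 − €7,922.03 = €6,942.74.

Extra cost ≈ €6,942.74 per year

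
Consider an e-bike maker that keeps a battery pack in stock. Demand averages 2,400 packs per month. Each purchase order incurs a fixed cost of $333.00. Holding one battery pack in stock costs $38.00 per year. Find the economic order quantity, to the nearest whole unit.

Q* ≈ 710 packs

Annual demand D = 2,400 × 12 = 28,800.
EOQ = √(2DS / H) = √(2 × 28,800 × 333 / 38).
= √(19,180,800 / 38) = √504,757.8947 ≈ 710.463.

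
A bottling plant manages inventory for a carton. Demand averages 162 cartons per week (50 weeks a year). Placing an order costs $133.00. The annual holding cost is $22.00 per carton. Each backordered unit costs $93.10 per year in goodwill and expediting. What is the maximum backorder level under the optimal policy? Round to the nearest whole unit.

Annual demand D = 162 × 50 = 8,100.
With planned backorders, Q* = √(2DS/H) · √((H+B)/B).
√(2DS/H) = √(2 × 8,100 × 133 / 22) = 312.948.
√((H+B)/B) = √((22+93.1)/93.1) = 1.1119.
Q* ≈ 347.964.
S* = Q* · H/(H+B) = 347.964 × 22/115.1 ≈ 66.509.

S* ≈ 67 cartons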